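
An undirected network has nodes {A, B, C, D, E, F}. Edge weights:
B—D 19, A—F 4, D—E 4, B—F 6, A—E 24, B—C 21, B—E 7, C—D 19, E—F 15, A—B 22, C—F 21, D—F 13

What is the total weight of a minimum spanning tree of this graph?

Grow the tree from E using Prim:
Step 1: frontier [D—E 4, B—E 7, E—F 15, A—E 24] → take D—E (4); add D.
Step 2: frontier [D—F 13, B—D 19, C—D 19, B—E 7, E—F 15, A—E 24] → take B—E (7); add B.
Step 3: frontier [B—F 6, B—C 21, A—B 22, D—F 13, C—D 19, E—F 15, A—E 24] → take B—F (6); add F.
Step 4: frontier [B—C 21, A—B 22, C—D 19, A—E 24, A—F 4, C—F 21] → take A—F (4); add A.
Step 5: frontier [B—C 21, C—D 19, C—F 21] → take C—D (19); add C.
MST edges: D—E, B—E, B—F, A—F, C—D; total weight 4+7+6+4+19 = 40.

40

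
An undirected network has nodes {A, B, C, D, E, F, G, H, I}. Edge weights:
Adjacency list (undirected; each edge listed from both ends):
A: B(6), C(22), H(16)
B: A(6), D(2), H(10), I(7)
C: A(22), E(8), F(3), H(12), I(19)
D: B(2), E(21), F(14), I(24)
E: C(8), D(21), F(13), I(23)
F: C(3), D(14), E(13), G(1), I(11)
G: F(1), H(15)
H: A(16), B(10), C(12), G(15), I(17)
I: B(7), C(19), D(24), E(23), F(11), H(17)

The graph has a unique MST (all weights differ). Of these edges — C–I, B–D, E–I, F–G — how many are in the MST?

2

Kruskal's algorithm — process edges by increasing weight (ties by edge label):
F–G (1): add — endpoints in different components.
B–D (2): add — endpoints in different components.
C–F (3): add — endpoints in different components.
A–B (6): add — endpoints in different components.
B–I (7): add — endpoints in different components.
C–E (8): add — endpoints in different components.
B–H (10): add — endpoints in different components.
F–I (11): add — endpoints in different components.
MST edge set: {F–G, B–D, C–F, A–B, B–I, C–E, B–H, F–I}.
Of the listed edges, {B–D, F–G} are in the MST → 2.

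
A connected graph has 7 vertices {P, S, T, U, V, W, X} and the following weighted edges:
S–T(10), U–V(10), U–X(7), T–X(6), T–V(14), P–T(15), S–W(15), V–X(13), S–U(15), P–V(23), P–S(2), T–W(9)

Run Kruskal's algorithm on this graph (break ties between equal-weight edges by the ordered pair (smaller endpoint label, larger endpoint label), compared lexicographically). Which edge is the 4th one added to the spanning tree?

Sort edges by weight, then run Kruskal:
P–S (2): add — endpoints in different components.
T–X (6): add — endpoints in different components.
U–X (7): add — endpoints in different components.
T–W (9): add — endpoints in different components.
S–T (10): add — endpoints in different components.
U–V (10): add — endpoints in different components.
The 4th edge added is T–W.

T-W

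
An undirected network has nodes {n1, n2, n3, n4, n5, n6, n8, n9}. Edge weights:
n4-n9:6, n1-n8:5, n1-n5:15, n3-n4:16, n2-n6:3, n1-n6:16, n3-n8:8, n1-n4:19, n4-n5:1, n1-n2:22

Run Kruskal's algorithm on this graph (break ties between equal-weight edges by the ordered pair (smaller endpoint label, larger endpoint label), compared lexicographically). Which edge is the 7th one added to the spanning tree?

n1-n6

Kruskal: consider edges lightest-first.
n4-n5 (1): add — endpoints in different components.
n2-n6 (3): add — endpoints in different components.
n1-n8 (5): add — endpoints in different components.
n4-n9 (6): add — endpoints in different components.
n3-n8 (8): add — endpoints in different components.
n1-n5 (15): add — endpoints in different components.
n1-n6 (16): add — endpoints in different components.
The 7th edge added is n1-n6.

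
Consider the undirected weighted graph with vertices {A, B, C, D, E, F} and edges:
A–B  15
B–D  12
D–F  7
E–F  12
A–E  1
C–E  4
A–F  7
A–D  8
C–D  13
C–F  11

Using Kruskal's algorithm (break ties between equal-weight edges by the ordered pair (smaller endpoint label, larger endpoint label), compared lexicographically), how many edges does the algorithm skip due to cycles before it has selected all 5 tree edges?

2

Kruskal: consider edges lightest-first.
A–E (1): add. Components now {A,E} {B} {C} {D} {F}
C–E (4): add. Components now {A,C,E} {B} {D} {F}
A–F (7): add. Components now {A,C,E,F} {B} {D}
D–F (7): add. Components now {A,C,D,E,F} {B}
A–D (8): skip — A and D already connected.
C–F (11): skip — C and F already connected.
B–D (12): add. Components now {A,B,C,D,E,F}
Edges rejected before the tree was complete: 2.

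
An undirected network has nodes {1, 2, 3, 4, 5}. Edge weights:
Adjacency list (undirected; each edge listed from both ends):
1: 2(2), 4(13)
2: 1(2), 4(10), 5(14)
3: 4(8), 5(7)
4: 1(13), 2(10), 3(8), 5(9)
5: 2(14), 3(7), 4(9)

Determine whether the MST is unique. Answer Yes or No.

Kruskal's algorithm — process edges by increasing weight (ties by edge label):
1 2 (2): add — endpoints in different components.
3 5 (7): add — endpoints in different components.
3 4 (8): add — endpoints in different components.
4 5 (9): skip — 4 and 5 already connected.
2 4 (10): add — endpoints in different components.
Every non-tree edge has weight strictly greater than the heaviest edge on the tree path between its endpoints, so the MST is unique.

Yes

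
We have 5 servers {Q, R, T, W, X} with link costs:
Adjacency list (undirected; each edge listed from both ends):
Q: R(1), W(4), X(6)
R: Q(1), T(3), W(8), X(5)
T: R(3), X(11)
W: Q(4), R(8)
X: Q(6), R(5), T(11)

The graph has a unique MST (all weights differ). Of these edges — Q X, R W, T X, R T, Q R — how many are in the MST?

2

Kruskal: consider edges lightest-first.
Q R (1): add. Components now {X} {T} {Q,R} {W}
R T (3): add. Components now {X} {Q,R,T} {W}
Q W (4): add. Components now {X} {Q,R,T,W}
R X (5): add. Components now {Q,R,T,W,X}
MST edge set: {Q R, R T, Q W, R X}.
Of the listed edges, {R T, Q R} are in the MST → 2.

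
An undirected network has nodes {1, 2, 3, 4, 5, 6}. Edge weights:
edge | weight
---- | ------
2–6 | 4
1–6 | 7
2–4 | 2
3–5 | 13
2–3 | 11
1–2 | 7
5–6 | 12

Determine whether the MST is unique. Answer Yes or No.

No

Kruskal: consider edges lightest-first.
2–4 (2): add. Components now {1} {2,4} {3} {5} {6}
2–6 (4): add. Components now {1} {2,4,6} {3} {5}
1–2 (7): add. Components now {1,2,4,6} {3} {5}
1–6 (7): skip — 1 and 6 already connected.
2–3 (11): add. Components now {1,2,3,4,6} {5}
5–6 (12): add. Components now {1,2,3,4,5,6}
Non-tree edge 1–6 has weight 7, equal to the heaviest edge on its tree cycle — swapping gives another MST of the same weight. Not unique.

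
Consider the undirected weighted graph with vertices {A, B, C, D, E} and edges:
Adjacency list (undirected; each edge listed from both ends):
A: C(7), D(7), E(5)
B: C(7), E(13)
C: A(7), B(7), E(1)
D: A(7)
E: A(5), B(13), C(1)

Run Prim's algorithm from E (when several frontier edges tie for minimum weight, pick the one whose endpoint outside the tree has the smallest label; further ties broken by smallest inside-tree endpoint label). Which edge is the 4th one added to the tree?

Grow the tree from E using Prim:
Step 1: cheapest edge leaving the tree is C—E (1); add C.
Step 2: cheapest edge leaving the tree is A—E (5); add A.
Step 3: cheapest edge leaving the tree is B—C (7); add B.
Step 4: cheapest edge leaving the tree is A—D (7); add D.
The 4th edge added is A—D.

A-D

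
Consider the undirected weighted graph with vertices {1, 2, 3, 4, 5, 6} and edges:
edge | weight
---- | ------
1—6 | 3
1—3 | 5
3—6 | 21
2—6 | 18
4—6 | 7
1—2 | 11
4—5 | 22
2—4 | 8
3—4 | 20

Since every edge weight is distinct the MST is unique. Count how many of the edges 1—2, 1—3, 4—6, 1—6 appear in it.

3

Kruskal's algorithm — process edges by increasing weight (ties by edge label):
1—6 (3): add. Components now {1,6} {2} {3} {4} {5}
1—3 (5): add. Components now {1,3,6} {2} {4} {5}
4—6 (7): add. Components now {1,3,4,6} {2} {5}
2—4 (8): add. Components now {1,2,3,4,6} {5}
1—2 (11): skip — 1 and 2 already connected.
2—6 (18): skip — 2 and 6 already connected.
3—4 (20): skip — 3 and 4 already connected.
3—6 (21): skip — 3 and 6 already connected.
4—5 (22): add. Components now {1,2,3,4,5,6}
MST edge set: {1—6, 1—3, 4—6, 2—4, 4—5}.
Of the listed edges, {1—3, 4—6, 1—6} are in the MST → 3.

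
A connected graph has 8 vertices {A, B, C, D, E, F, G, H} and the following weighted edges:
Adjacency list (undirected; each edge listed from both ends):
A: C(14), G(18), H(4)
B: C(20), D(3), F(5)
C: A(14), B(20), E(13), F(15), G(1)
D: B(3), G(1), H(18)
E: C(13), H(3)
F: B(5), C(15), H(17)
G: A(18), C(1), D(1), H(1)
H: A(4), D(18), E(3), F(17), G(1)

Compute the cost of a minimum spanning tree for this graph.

18

Sort edges by weight, then run Kruskal:
C–G (1): add — endpoints in different components.
D–G (1): add — endpoints in different components.
G–H (1): add — endpoints in different components.
B–D (3): add — endpoints in different components.
E–H (3): add — endpoints in different components.
A–H (4): add — endpoints in different components.
B–F (5): add — endpoints in different components.
MST edges: C–G, D–G, G–H, B–D, E–H, A–H, B–F; total weight 1+1+1+3+3+4+5 = 18.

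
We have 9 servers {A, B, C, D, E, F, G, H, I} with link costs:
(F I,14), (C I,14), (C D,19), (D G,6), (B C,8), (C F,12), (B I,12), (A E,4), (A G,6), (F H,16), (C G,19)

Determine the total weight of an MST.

Kruskal's algorithm — process edges by increasing weight (ties by edge label):
A E (4): add — endpoints in different components.
A G (6): add — endpoints in different components.
D G (6): add — endpoints in different components.
B C (8): add — endpoints in different components.
B I (12): add — endpoints in different components.
C F (12): add — endpoints in different components.
C I (14): skip — C and I already connected.
F I (14): skip — F and I already connected.
F H (16): add — endpoints in different components.
C D (19): add — endpoints in different components.
MST edges: A E, A G, D G, B C, B I, C F, F H, C D; total weight 4+6+6+8+12+12+16+19 = 83.

83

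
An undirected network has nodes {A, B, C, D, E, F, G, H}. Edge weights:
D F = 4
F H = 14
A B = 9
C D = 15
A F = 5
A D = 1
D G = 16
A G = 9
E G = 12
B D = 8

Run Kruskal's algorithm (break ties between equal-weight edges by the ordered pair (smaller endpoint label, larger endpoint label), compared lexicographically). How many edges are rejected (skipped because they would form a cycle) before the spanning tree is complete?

2

Kruskal's algorithm — process edges by increasing weight (ties by edge label):
A D (1): add — endpoints in different components.
D F (4): add — endpoints in different components.
A F (5): skip — A and F already connected.
B D (8): add — endpoints in different components.
A B (9): skip — A and B already connected.
A G (9): add — endpoints in different components.
E G (12): add — endpoints in different components.
F H (14): add — endpoints in different components.
C D (15): add — endpoints in different components.
Edges rejected before the tree was complete: 2.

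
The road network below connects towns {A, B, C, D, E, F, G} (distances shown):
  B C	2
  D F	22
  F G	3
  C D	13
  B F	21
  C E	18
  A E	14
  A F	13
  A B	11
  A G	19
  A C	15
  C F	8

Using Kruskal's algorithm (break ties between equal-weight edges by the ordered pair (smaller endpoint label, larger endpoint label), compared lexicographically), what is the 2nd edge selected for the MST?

Kruskal's algorithm — process edges by increasing weight (ties by edge label):
B C (2): add. Components now {A} {B,C} {D} {E} {F} {G}
F G (3): add. Components now {A} {B,C} {D} {E} {F,G}
C F (8): add. Components now {A} {B,C,F,G} {D} {E}
A B (11): add. Components now {A,B,C,F,G} {D} {E}
A F (13): skip — A and F already connected.
C D (13): add. Components now {A,B,C,D,F,G} {E}
A E (14): add. Components now {A,B,C,D,E,F,G}
The 2nd edge added is F G.

F-G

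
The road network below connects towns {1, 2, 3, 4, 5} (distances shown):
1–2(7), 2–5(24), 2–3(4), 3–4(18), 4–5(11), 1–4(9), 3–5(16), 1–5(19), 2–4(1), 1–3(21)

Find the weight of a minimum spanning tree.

23

Prim's algorithm from 4:
Step 1: frontier [2–4 1, 1–4 9, 4–5 11, 3–4 18] → take 2–4 (1); add 2.
Step 2: frontier [2–3 4, 1–2 7, 2–5 24, 1–4 9, 4–5 11, 3–4 18] → take 2–3 (4); add 3.
Step 3: frontier [1–2 7, 2–5 24, 3–5 16, 1–3 21, 1–4 9, 4–5 11] → take 1–2 (7); add 1.
Step 4: frontier [1–5 19, 2–5 24, 3–5 16, 4–5 11] → take 4–5 (11); add 5.
MST edges: 2–4, 2–3, 1–2, 4–5; total weight 1+4+7+11 = 23.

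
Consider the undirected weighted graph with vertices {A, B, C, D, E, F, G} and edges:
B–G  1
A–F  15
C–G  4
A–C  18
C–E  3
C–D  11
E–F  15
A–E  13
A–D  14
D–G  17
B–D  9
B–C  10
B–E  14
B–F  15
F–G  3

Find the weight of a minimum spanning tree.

33

Sort edges by weight, then run Kruskal:
B–G (1): add. Components now {A} {B,G} {C} {D} {E} {F}
C–E (3): add. Components now {A} {B,G} {C,E} {D} {F}
F–G (3): add. Components now {A} {B,F,G} {C,E} {D}
C–G (4): add. Components now {A} {B,C,E,F,G} {D}
B–D (9): add. Components now {A} {B,C,D,E,F,G}
B–C (10): skip — B and C already connected.
C–D (11): skip — C and D already connected.
A–E (13): add. Components now {A,B,C,D,E,F,G}
MST edges: B–G, C–E, F–G, C–G, B–D, A–E; total weight 1+3+3+4+9+13 = 33.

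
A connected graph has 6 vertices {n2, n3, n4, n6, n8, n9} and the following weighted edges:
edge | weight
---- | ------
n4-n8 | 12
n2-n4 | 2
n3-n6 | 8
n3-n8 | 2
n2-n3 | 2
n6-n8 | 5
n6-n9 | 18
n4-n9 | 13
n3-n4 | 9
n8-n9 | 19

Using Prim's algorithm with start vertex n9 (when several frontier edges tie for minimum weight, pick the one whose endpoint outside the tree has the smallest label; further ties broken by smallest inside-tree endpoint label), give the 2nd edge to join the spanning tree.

n2-n4

Prim's algorithm from n9:
Step 1: cheapest edge leaving the tree is n4-n9 (13); add n4.
Step 2: cheapest edge leaving the tree is n2-n4 (2); add n2.
Step 3: cheapest edge leaving the tree is n2-n3 (2); add n3.
Step 4: cheapest edge leaving the tree is n3-n8 (2); add n8.
Step 5: cheapest edge leaving the tree is n6-n8 (5); add n6.
The 2nd edge added is n2-n4.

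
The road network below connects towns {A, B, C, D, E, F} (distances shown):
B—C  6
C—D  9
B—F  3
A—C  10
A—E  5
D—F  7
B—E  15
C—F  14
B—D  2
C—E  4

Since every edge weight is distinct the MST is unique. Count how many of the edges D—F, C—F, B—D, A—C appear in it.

Sort edges by weight, then run Kruskal:
B—D (2): add. Components now {A} {B,D} {C} {E} {F}
B—F (3): add. Components now {A} {B,D,F} {C} {E}
C—E (4): add. Components now {A} {B,D,F} {C,E}
A—E (5): add. Components now {A,C,E} {B,D,F}
B—C (6): add. Components now {A,B,C,D,E,F}
MST edge set: {B—D, B—F, C—E, A—E, B—C}.
Of the listed edges, {B—D} are in the MST → 1.

1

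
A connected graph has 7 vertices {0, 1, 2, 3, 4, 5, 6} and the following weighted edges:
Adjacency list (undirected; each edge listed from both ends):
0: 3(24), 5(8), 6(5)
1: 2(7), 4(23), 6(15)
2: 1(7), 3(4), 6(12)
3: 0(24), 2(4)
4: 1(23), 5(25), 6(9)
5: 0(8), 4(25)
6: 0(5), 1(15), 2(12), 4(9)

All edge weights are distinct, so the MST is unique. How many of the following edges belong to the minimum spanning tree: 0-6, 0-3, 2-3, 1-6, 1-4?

2

Kruskal's algorithm — process edges by increasing weight (ties by edge label):
2-3 (4): add. Components now {0} {1} {2,3} {4} {5} {6}
0-6 (5): add. Components now {0,6} {1} {2,3} {4} {5}
1-2 (7): add. Components now {0,6} {1,2,3} {4} {5}
0-5 (8): add. Components now {0,5,6} {1,2,3} {4}
4-6 (9): add. Components now {0,4,5,6} {1,2,3}
2-6 (12): add. Components now {0,1,2,3,4,5,6}
MST edge set: {2-3, 0-6, 1-2, 0-5, 4-6, 2-6}.
Of the listed edges, {0-6, 2-3} are in the MST → 2.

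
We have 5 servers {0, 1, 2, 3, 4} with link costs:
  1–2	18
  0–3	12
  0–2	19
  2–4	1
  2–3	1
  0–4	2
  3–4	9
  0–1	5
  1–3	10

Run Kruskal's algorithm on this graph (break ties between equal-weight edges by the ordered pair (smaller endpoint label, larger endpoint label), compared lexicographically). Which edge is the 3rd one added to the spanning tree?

0-4

Sort edges by weight, then run Kruskal:
2–3 (1): add — endpoints in different components.
2–4 (1): add — endpoints in different components.
0–4 (2): add — endpoints in different components.
0–1 (5): add — endpoints in different components.
The 3rd edge added is 0–4.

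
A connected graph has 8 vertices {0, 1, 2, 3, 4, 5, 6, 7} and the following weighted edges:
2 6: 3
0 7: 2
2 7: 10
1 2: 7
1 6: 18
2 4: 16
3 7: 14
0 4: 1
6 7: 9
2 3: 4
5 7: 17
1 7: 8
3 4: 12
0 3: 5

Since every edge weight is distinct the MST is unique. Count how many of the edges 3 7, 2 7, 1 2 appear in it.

1

Kruskal's algorithm — process edges by increasing weight (ties by edge label):
0 4 (1): add — endpoints in different components.
0 7 (2): add — endpoints in different components.
2 6 (3): add — endpoints in different components.
2 3 (4): add — endpoints in different components.
0 3 (5): add — endpoints in different components.
1 2 (7): add — endpoints in different components.
1 7 (8): skip — 1 and 7 already connected.
6 7 (9): skip — 6 and 7 already connected.
2 7 (10): skip — 2 and 7 already connected.
3 4 (12): skip — 3 and 4 already connected.
3 7 (14): skip — 3 and 7 already connected.
2 4 (16): skip — 2 and 4 already connected.
5 7 (17): add — endpoints in different components.
MST edge set: {0 4, 0 7, 2 6, 2 3, 0 3, 1 2, 5 7}.
Of the listed edges, {1 2} are in the MST → 1.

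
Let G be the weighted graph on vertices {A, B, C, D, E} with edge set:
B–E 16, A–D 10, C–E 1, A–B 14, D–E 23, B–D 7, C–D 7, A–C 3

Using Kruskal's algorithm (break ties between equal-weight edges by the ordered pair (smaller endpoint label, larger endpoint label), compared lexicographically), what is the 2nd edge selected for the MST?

A-C

Kruskal: consider edges lightest-first.
C–E (1): add — endpoints in different components.
A–C (3): add — endpoints in different components.
B–D (7): add — endpoints in different components.
C–D (7): add — endpoints in different components.
The 2nd edge added is A–C.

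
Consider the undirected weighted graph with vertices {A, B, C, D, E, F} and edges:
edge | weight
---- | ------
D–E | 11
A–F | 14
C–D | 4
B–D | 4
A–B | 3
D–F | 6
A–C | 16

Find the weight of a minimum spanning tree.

28

Prim's algorithm from C:
Step 1: cheapest edge leaving the tree is C–D (4); add D.
Step 2: cheapest edge leaving the tree is B–D (4); add B.
Step 3: cheapest edge leaving the tree is A–B (3); add A.
Step 4: cheapest edge leaving the tree is D–F (6); add F.
Step 5: cheapest edge leaving the tree is D–E (11); add E.
MST edges: C–D, B–D, A–B, D–F, D–E; total weight 4+4+3+6+11 = 28.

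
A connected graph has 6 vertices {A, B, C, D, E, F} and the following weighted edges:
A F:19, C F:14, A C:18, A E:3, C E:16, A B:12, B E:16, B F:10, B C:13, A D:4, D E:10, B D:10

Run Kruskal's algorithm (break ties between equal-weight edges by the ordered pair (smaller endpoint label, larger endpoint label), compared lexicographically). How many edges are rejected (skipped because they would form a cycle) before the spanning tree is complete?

Kruskal: consider edges lightest-first.
A E (3): add. Components now {A,E} {B} {C} {D} {F}
A D (4): add. Components now {A,D,E} {B} {C} {F}
B D (10): add. Components now {A,B,D,E} {C} {F}
B F (10): add. Components now {A,B,D,E,F} {C}
D E (10): skip — D and E already connected.
A B (12): skip — A and B already connected.
B C (13): add. Components now {A,B,C,D,E,F}
Edges rejected before the tree was complete: 2.

2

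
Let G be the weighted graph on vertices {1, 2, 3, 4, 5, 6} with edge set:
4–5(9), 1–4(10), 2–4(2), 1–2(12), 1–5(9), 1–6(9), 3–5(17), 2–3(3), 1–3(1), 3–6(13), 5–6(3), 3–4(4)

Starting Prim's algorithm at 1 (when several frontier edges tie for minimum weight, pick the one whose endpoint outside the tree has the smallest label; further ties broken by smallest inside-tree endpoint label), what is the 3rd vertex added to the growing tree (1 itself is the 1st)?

Prim's algorithm from 1:
Step 1: cheapest edge leaving the tree is 1–3 (1); add 3.
Step 2: cheapest edge leaving the tree is 2–3 (3); add 2.
Step 3: cheapest edge leaving the tree is 2–4 (2); add 4.
Step 4: cheapest edge leaving the tree is 1–5 (9); add 5.
Step 5: cheapest edge leaving the tree is 5–6 (3); add 6.
Vertex order: 1, 3, 2, 4, 5, 6. The 3rd vertex is 2.

2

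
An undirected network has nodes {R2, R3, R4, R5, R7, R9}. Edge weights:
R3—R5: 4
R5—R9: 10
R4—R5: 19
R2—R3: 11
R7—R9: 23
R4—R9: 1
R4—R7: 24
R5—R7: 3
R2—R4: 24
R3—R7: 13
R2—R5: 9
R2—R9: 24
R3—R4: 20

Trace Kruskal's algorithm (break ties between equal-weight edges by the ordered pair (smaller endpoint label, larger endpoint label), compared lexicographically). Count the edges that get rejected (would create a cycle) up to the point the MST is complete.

0

Kruskal: consider edges lightest-first.
R4—R9 (1): add — endpoints in different components.
R5—R7 (3): add — endpoints in different components.
R3—R5 (4): add — endpoints in different components.
R2—R5 (9): add — endpoints in different components.
R5—R9 (10): add — endpoints in different components.
Edges rejected before the tree was complete: 0.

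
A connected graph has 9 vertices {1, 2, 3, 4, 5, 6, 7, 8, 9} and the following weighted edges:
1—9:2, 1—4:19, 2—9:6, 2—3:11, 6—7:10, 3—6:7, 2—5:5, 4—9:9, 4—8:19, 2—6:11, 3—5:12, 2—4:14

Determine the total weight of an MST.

Prim's algorithm from 1:
Step 1: frontier [1—9 2, 1—4 19] → take 1—9 (2); add 9.
Step 2: frontier [1—4 19, 2—9 6, 4—9 9] → take 2—9 (6); add 2.
Step 3: frontier [1—4 19, 2—5 5, 2—3 11, 2—6 11, 2—4 14, 4—9 9] → take 2—5 (5); add 5.
Step 4: frontier [1—4 19, 2—3 11, 2—6 11, 2—4 14, 3—5 12, 4—9 9] → take 4—9 (9); add 4.
Step 5: frontier [2—3 11, 2—6 11, 4—8 19, 3—5 12] → take 2—3 (11); add 3.
Step 6: frontier [2—6 11, 3—6 7, 4—8 19] → take 3—6 (7); add 6.
Step 7: frontier [4—8 19, 6—7 10] → take 6—7 (10); add 7.
Step 8: frontier [4—8 19] → take 4—8 (19); add 8.
MST edges: 1—9, 2—9, 2—5, 4—9, 2—3, 3—6, 6—7, 4—8; total weight 2+6+5+9+11+7+10+19 = 69.

69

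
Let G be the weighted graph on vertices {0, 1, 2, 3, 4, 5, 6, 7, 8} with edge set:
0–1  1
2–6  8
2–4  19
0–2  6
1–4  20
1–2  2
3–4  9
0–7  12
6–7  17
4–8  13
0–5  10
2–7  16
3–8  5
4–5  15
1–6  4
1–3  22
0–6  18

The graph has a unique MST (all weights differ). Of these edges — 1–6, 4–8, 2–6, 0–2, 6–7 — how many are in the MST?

Kruskal: consider edges lightest-first.
0–1 (1): add — endpoints in different components.
1–2 (2): add — endpoints in different components.
1–6 (4): add — endpoints in different components.
3–8 (5): add — endpoints in different components.
0–2 (6): skip — 0 and 2 already connected.
2–6 (8): skip — 2 and 6 already connected.
3–4 (9): add — endpoints in different components.
0–5 (10): add — endpoints in different components.
0–7 (12): add — endpoints in different components.
4–8 (13): skip — 4 and 8 already connected.
4–5 (15): add — endpoints in different components.
MST edge set: {0–1, 1–2, 1–6, 3–8, 3–4, 0–5, 0–7, 4–5}.
Of the listed edges, {1–6} are in the MST → 1.

1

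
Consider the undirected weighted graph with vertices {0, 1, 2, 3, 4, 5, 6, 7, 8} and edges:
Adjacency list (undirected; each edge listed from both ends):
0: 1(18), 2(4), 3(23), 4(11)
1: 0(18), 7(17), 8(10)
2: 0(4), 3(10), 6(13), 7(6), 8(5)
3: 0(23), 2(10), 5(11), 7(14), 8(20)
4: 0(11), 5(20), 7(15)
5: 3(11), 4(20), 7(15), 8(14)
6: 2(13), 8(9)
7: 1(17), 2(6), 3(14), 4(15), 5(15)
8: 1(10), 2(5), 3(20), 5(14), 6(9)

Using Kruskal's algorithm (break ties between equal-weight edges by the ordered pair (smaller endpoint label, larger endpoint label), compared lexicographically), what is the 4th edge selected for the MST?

6-8

Sort edges by weight, then run Kruskal:
0-2 (4): add — endpoints in different components.
2-8 (5): add — endpoints in different components.
2-7 (6): add — endpoints in different components.
6-8 (9): add — endpoints in different components.
1-8 (10): add — endpoints in different components.
2-3 (10): add — endpoints in different components.
0-4 (11): add — endpoints in different components.
3-5 (11): add — endpoints in different components.
The 4th edge added is 6-8.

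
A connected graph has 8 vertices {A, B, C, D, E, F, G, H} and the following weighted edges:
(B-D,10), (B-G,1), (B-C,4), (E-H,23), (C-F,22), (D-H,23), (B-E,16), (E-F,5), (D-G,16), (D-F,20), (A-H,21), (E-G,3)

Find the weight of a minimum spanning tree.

67

Grow the tree from G using Prim:
Step 1: cheapest edge leaving the tree is B-G (1); add B.
Step 2: cheapest edge leaving the tree is E-G (3); add E.
Step 3: cheapest edge leaving the tree is B-C (4); add C.
Step 4: cheapest edge leaving the tree is E-F (5); add F.
Step 5: cheapest edge leaving the tree is B-D (10); add D.
Step 6: cheapest edge leaving the tree is D-H (23); add H.
Step 7: cheapest edge leaving the tree is A-H (21); add A.
MST edges: B-G, E-G, B-C, E-F, B-D, D-H, A-H; total weight 1+3+4+5+10+23+21 = 67.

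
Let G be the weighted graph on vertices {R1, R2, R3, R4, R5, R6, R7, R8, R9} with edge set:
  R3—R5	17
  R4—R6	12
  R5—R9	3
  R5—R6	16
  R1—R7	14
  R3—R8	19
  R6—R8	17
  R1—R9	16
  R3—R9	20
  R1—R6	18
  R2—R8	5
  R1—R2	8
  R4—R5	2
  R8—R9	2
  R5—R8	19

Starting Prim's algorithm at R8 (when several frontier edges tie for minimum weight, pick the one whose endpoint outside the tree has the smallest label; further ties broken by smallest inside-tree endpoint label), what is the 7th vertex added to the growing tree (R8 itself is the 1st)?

R6

Grow the tree from R8 using Prim:
Step 1: cheapest edge leaving the tree is R8—R9 (2); add R9.
Step 2: cheapest edge leaving the tree is R5—R9 (3); add R5.
Step 3: cheapest edge leaving the tree is R4—R5 (2); add R4.
Step 4: cheapest edge leaving the tree is R2—R8 (5); add R2.
Step 5: cheapest edge leaving the tree is R1—R2 (8); add R1.
Step 6: cheapest edge leaving the tree is R4—R6 (12); add R6.
Step 7: cheapest edge leaving the tree is R1—R7 (14); add R7.
Step 8: cheapest edge leaving the tree is R3—R5 (17); add R3.
Vertex order: R8, R9, R5, R4, R2, R1, R6, R7, R3. The 7th vertex is R6.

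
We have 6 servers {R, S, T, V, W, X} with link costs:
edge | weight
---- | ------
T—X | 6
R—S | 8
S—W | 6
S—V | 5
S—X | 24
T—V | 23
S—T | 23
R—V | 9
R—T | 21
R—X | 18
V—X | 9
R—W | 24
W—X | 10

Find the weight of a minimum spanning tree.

Prim, starting at V.
Step 1: cheapest edge leaving the tree is S—V (5); add S.
Step 2: cheapest edge leaving the tree is S—W (6); add W.
Step 3: cheapest edge leaving the tree is R—S (8); add R.
Step 4: cheapest edge leaving the tree is V—X (9); add X.
Step 5: cheapest edge leaving the tree is T—X (6); add T.
MST edges: S—V, S—W, R—S, V—X, T—X; total weight 5+6+8+9+6 = 34.

34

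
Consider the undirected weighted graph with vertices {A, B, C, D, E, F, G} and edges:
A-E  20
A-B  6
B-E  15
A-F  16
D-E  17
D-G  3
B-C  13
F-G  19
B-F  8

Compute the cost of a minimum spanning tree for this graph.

62

Prim's algorithm from C:
Step 1: frontier [B-C 13] → take B-C (13); add B.
Step 2: frontier [A-B 6, B-F 8, B-E 15] → take A-B (6); add A.
Step 3: frontier [A-F 16, A-E 20, B-F 8, B-E 15] → take B-F (8); add F.
Step 4: frontier [A-E 20, B-E 15, F-G 19] → take B-E (15); add E.
Step 5: frontier [D-E 17, F-G 19] → take D-E (17); add D.
Step 6: frontier [D-G 3, F-G 19] → take D-G (3); add G.
MST edges: B-C, A-B, B-F, B-E, D-E, D-G; total weight 13+6+8+15+17+3 = 62.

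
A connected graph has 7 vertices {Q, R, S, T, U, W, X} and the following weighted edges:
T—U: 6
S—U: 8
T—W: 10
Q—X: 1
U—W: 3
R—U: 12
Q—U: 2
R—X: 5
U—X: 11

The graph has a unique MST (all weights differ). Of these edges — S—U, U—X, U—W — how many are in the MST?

2

Kruskal: consider edges lightest-first.
Q—X (1): add. Components now {W} {Q,X} {S} {R} {T} {U}
Q—U (2): add. Components now {W} {Q,U,X} {S} {R} {T}
U—W (3): add. Components now {Q,U,W,X} {S} {R} {T}
R—X (5): add. Components now {Q,R,U,W,X} {S} {T}
T—U (6): add. Components now {Q,R,T,U,W,X} {S}
S—U (8): add. Components now {Q,R,S,T,U,W,X}
MST edge set: {Q—X, Q—U, U—W, R—X, T—U, S—U}.
Of the listed edges, {S—U, U—W} are in the MST → 2.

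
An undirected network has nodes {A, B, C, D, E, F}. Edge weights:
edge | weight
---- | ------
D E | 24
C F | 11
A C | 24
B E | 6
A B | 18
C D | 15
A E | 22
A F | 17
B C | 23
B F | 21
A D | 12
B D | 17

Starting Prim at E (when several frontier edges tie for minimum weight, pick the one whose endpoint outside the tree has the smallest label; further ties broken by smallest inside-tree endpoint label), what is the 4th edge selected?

Prim, starting at E.
Step 1: cheapest edge leaving the tree is B E (6); add B.
Step 2: cheapest edge leaving the tree is B D (17); add D.
Step 3: cheapest edge leaving the tree is A D (12); add A.
Step 4: cheapest edge leaving the tree is C D (15); add C.
Step 5: cheapest edge leaving the tree is C F (11); add F.
The 4th edge added is C D.

C-D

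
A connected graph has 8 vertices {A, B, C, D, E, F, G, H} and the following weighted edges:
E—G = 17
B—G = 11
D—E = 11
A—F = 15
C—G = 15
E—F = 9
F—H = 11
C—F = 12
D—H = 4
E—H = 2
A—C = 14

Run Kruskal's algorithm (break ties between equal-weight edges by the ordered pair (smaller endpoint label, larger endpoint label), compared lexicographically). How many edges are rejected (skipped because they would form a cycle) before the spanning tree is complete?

3

Kruskal's algorithm — process edges by increasing weight (ties by edge label):
E—H (2): add — endpoints in different components.
D—H (4): add — endpoints in different components.
E—F (9): add — endpoints in different components.
B—G (11): add — endpoints in different components.
D—E (11): skip — D and E already connected.
F—H (11): skip — F and H already connected.
C—F (12): add — endpoints in different components.
A—C (14): add — endpoints in different components.
A—F (15): skip — A and F already connected.
C—G (15): add — endpoints in different components.
Edges rejected before the tree was complete: 3.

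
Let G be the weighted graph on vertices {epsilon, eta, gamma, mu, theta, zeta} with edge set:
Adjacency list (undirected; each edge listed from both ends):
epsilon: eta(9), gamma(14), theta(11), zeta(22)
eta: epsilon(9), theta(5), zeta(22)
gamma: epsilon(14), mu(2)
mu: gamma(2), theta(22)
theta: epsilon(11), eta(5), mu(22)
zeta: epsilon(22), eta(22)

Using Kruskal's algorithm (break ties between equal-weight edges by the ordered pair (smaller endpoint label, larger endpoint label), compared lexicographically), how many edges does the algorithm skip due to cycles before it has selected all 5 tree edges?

Sort edges by weight, then run Kruskal:
gamma-mu (2): add — endpoints in different components.
eta-theta (5): add — endpoints in different components.
epsilon-eta (9): add — endpoints in different components.
epsilon-theta (11): skip — theta and epsilon already connected.
epsilon-gamma (14): add — endpoints in different components.
epsilon-zeta (22): add — endpoints in different components.
Edges rejected before the tree was complete: 1.

1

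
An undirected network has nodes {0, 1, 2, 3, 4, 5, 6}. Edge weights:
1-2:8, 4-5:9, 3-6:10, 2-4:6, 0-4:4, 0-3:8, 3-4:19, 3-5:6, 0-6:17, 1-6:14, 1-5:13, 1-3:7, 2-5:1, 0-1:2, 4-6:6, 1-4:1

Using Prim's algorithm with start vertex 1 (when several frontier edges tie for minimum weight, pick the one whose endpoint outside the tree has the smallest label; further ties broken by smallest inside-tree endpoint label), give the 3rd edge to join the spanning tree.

Grow the tree from 1 using Prim:
Step 1: cheapest edge leaving the tree is 1-4 (1); add 4.
Step 2: cheapest edge leaving the tree is 0-1 (2); add 0.
Step 3: cheapest edge leaving the tree is 2-4 (6); add 2.
Step 4: cheapest edge leaving the tree is 2-5 (1); add 5.
Step 5: cheapest edge leaving the tree is 3-5 (6); add 3.
Step 6: cheapest edge leaving the tree is 4-6 (6); add 6.
The 3rd edge added is 2-4.

2-4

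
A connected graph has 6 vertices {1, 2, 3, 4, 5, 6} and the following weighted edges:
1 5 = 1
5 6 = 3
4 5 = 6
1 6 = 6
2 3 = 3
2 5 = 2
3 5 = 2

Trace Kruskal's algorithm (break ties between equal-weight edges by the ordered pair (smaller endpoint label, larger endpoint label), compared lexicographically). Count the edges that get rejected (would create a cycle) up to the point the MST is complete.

Kruskal's algorithm — process edges by increasing weight (ties by edge label):
1 5 (1): add — endpoints in different components.
2 5 (2): add — endpoints in different components.
3 5 (2): add — endpoints in different components.
2 3 (3): skip — 2 and 3 already connected.
5 6 (3): add — endpoints in different components.
1 6 (6): skip — 1 and 6 already connected.
4 5 (6): add — endpoints in different components.
Edges rejected before the tree was complete: 2.

2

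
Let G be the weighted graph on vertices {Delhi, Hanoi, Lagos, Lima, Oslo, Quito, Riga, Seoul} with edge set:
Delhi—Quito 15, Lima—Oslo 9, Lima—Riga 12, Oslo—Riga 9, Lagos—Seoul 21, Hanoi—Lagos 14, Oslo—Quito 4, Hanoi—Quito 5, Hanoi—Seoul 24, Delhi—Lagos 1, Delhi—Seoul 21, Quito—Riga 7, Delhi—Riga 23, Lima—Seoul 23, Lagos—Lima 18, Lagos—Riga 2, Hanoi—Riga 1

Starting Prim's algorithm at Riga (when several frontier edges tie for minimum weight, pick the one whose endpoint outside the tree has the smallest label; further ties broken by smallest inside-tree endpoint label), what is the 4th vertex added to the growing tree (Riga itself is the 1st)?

Grow the tree from Riga using Prim:
Step 1: cheapest edge leaving the tree is Hanoi—Riga (1); add Hanoi.
Step 2: cheapest edge leaving the tree is Lagos—Riga (2); add Lagos.
Step 3: cheapest edge leaving the tree is Delhi—Lagos (1); add Delhi.
Step 4: cheapest edge leaving the tree is Hanoi—Quito (5); add Quito.
Step 5: cheapest edge leaving the tree is Oslo—Quito (4); add Oslo.
Step 6: cheapest edge leaving the tree is Lima—Oslo (9); add Lima.
Step 7: cheapest edge leaving the tree is Delhi—Seoul (21); add Seoul.
Vertex order: Riga, Hanoi, Lagos, Delhi, Quito, Oslo, Lima, Seoul. The 4th vertex is Delhi.

Delhi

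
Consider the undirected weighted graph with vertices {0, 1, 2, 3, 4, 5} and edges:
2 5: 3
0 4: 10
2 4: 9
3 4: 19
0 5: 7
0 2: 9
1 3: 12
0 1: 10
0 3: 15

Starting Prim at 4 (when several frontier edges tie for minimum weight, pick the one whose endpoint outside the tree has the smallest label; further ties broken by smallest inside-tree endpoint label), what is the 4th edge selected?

0-1

Prim's algorithm from 4:
Step 1: frontier [2 4 9, 0 4 10, 3 4 19] → take 2 4 (9); add 2.
Step 2: frontier [2 5 3, 0 2 9, 0 4 10, 3 4 19] → take 2 5 (3); add 5.
Step 3: frontier [0 2 9, 0 4 10, 3 4 19, 0 5 7] → take 0 5 (7); add 0.
Step 4: frontier [0 1 10, 0 3 15, 3 4 19] → take 0 1 (10); add 1.
Step 5: frontier [0 3 15, 1 3 12, 3 4 19] → take 1 3 (12); add 3.
The 4th edge added is 0 1.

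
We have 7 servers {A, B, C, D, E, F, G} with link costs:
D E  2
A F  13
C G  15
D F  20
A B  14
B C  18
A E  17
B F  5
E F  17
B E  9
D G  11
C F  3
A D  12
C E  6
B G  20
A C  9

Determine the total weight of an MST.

36

Grow the tree from D using Prim:
Step 1: cheapest edge leaving the tree is D E (2); add E.
Step 2: cheapest edge leaving the tree is C E (6); add C.
Step 3: cheapest edge leaving the tree is C F (3); add F.
Step 4: cheapest edge leaving the tree is B F (5); add B.
Step 5: cheapest edge leaving the tree is A C (9); add A.
Step 6: cheapest edge leaving the tree is D G (11); add G.
MST edges: D E, C E, C F, B F, A C, D G; total weight 2+6+3+5+9+11 = 36.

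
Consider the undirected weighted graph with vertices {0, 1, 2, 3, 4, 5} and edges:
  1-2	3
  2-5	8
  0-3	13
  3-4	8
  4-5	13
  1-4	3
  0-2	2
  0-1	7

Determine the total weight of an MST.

24

Kruskal's algorithm — process edges by increasing weight (ties by edge label):
0-2 (2): add — endpoints in different components.
1-2 (3): add — endpoints in different components.
1-4 (3): add — endpoints in different components.
0-1 (7): skip — 0 and 1 already connected.
2-5 (8): add — endpoints in different components.
3-4 (8): add — endpoints in different components.
MST edges: 0-2, 1-2, 1-4, 2-5, 3-4; total weight 2+3+3+8+8 = 24.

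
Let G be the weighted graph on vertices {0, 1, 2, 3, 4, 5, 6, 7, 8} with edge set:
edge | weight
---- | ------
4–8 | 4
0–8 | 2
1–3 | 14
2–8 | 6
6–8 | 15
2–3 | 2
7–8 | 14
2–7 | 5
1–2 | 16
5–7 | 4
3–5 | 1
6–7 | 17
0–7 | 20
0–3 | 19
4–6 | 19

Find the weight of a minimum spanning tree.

48

Kruskal's algorithm — process edges by increasing weight (ties by edge label):
3–5 (1): add — endpoints in different components.
0–8 (2): add — endpoints in different components.
2–3 (2): add — endpoints in different components.
4–8 (4): add — endpoints in different components.
5–7 (4): add — endpoints in different components.
2–7 (5): skip — 2 and 7 already connected.
2–8 (6): add — endpoints in different components.
1–3 (14): add — endpoints in different components.
7–8 (14): skip — 7 and 8 already connected.
6–8 (15): add — endpoints in different components.
MST edges: 3–5, 0–8, 2–3, 4–8, 5–7, 2–8, 1–3, 6–8; total weight 1+2+2+4+4+6+14+15 = 48.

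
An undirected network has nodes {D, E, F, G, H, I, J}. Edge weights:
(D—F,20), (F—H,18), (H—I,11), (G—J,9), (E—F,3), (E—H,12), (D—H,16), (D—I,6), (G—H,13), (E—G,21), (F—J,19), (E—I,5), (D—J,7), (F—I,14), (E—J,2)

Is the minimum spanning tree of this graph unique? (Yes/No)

Kruskal: consider edges lightest-first.
E—J (2): add — endpoints in different components.
E—F (3): add — endpoints in different components.
E—I (5): add — endpoints in different components.
D—I (6): add — endpoints in different components.
D—J (7): skip — D and J already connected.
G—J (9): add — endpoints in different components.
H—I (11): add — endpoints in different components.
Every non-tree edge has weight strictly greater than the heaviest edge on the tree path between its endpoints, so the MST is unique.

Yes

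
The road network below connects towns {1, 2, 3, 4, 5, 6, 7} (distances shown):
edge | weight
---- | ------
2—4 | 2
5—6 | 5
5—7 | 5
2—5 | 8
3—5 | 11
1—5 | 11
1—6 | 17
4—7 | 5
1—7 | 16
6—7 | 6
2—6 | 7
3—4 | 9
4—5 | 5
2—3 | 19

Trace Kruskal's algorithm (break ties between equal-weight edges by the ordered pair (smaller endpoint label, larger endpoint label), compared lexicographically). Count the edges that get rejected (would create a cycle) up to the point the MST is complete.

Kruskal: consider edges lightest-first.
2—4 (2): add. Components now {1} {2,4} {3} {5} {6} {7}
4—5 (5): add. Components now {1} {2,4,5} {3} {6} {7}
4—7 (5): add. Components now {1} {2,4,5,7} {3} {6}
5—6 (5): add. Components now {1} {2,4,5,6,7} {3}
5—7 (5): skip — 5 and 7 already connected.
6—7 (6): skip — 6 and 7 already connected.
2—6 (7): skip — 2 and 6 already connected.
2—5 (8): skip — 2 and 5 already connected.
3—4 (9): add. Components now {1} {2,3,4,5,6,7}
1—5 (11): add. Components now {1,2,3,4,5,6,7}
Edges rejected before the tree was complete: 4.

4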